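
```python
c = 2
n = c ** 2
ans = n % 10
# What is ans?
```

Trace:
`c = 2` → c = 2
`n = c ** 2` → n = 4
`ans = n % 10` → ans = 4
So ans = 4

Answer: 4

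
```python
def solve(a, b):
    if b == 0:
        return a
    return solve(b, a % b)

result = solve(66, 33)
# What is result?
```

solve(66, 33) -> solve(33, 0) -> 33

Answer: 33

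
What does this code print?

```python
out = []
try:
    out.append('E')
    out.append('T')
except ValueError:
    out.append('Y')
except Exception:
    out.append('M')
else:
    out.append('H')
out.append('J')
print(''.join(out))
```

Execution trace: 'E' (try body) → 'T' (try body, no exception) → 'H' (else) → 'J' (after the try/except). Output: ETHJ

Answer: ETHJ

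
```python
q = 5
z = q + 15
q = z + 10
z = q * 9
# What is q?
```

Trace:
`q = 5` → q = 5
`z = q + 15` → z = 20
`q = z + 10` → q = 30
`z = q * 9` → z = 270
So q = 30

Answer: 30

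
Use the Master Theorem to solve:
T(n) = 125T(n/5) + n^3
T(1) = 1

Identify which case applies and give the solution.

a=125, b=5, f(n)=n^3. log_5(125) = 3. Since c=3 = 3, Case 2 applies: T(n) = Θ(n^log_b(a) · log n) = O(n^3 log n).

Answer: O(n^3 log n) - Case 2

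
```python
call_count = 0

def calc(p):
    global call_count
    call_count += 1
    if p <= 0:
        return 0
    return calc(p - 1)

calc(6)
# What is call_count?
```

Linear recursion stepping by 1: 7 calls from p=6 down to ≤0.

Answer: 7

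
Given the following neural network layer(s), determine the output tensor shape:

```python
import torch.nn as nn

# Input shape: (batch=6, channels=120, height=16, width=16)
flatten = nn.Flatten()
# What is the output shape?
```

Input: (6, 120, 16, 16) -> Output: (6, 30720)

Answer: (6, 30720)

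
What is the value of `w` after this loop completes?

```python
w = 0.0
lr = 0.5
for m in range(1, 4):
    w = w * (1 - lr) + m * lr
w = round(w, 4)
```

Moving average with lr=0.5
`w` takes the values: 0.0 → 0.5 → 1.25 → 2.125

Answer: 2.125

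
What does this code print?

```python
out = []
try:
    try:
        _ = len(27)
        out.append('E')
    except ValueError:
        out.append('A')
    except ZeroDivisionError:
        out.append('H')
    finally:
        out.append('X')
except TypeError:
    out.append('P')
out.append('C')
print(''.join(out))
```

Execution trace: 'X' (finally) → 'P' (outer except TypeError) → 'C' (after the try/except). Output: XPC

Answer: XPC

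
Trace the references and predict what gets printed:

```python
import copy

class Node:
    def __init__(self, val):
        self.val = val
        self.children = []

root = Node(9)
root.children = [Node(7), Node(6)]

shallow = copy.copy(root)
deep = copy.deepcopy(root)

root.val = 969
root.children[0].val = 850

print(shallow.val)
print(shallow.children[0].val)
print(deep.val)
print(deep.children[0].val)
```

Key concept: deep copy with custom objects.
Step by step:
`root = Node(9)` → root = Node(val=9, children=[])
`root.children = [Node(7), Node(6)]` → root = Node(val=9, children=[Node(val=7, children=[]), Node(val=6, children=[])])
`shallow = copy.copy(root)` → shallow = Node(val=9, children=[Node(val=7, children=[]), Node(val=6, children=[])])
`deep = copy.deepcopy(root)` → deep = Node(val=9, children=[Node(val=7, children=[]), Node(val=6, children=[])])
`root.val = 969` → root = Node(val=969, children=[Node(val=7, children=[]), Node(val=6, children=[])])
`root.children[0].val = 850` → root = Node(val=969, children=[Node(val=850, children=[]), Node(val=6, children=[])]); shallow = Node(val=9, children=[Node(val=850, children=[]), Node(val=6, children=[])])
`print(shallow.val)` → prints 9
`print(shallow.children[0].val)` → prints 850
`print(deep.val)` → prints 9
`print(deep.children[0].val)` → prints 7

Answer:
9
850
9
7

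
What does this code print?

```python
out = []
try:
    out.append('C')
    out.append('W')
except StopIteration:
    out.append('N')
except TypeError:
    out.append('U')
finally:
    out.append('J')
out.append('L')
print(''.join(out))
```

Execution trace: 'C' (try body) → 'W' (try body, no exception) → 'J' (finally) → 'L' (after the try/except). Output: CWJL

Answer: CWJL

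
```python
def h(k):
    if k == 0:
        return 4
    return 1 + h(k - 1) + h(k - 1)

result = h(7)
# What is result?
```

h(k) = 1 + 2·h(k-1), h(0)=4. Closed form: (4+1)·2^7 - 1 = 639.

Answer: 639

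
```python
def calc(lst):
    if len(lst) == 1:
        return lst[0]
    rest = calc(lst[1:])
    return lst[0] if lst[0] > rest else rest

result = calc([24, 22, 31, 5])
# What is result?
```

Recursive max over [24, 22, 31, 5] = 31

Answer: 31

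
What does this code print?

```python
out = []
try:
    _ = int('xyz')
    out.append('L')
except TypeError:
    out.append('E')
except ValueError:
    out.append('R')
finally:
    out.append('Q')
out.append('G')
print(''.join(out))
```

Execution trace: 'R' (except ValueError) → 'Q' (finally) → 'G' (after the try/except). Output: RQG

Answer: RQG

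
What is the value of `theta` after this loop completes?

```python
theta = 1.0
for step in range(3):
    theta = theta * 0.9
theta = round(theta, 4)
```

Exponential decay: 1.0 * 0.9^3
`theta` takes the values: 1.0 → 0.9 → 0.81 → 0.729

Answer: 0.729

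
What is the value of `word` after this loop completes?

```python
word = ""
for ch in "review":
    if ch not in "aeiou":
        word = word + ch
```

Remove vowels from 'review'
`word` takes the values: "" → "r" → "rv" → "rvw"

Answer: "rvw"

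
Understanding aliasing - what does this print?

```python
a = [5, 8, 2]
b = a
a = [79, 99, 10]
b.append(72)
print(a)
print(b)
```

Key concept: rebinding vs mutation: a is rebound to a new list, b still points at the original.
Step by step:
`a = [5, 8, 2]` → a = [5, 8, 2]
`b = a` → b = [5, 8, 2] (same object as a)
`a = [79, 99, 10]` → a = [79, 99, 10]
`b.append(72)` → b = [5, 8, 2, 72]
`print(a)` → prints [79, 99, 10]
`print(b)` → prints [5, 8, 2, 72]

Answer:
[79, 99, 10]
[5, 8, 2, 72]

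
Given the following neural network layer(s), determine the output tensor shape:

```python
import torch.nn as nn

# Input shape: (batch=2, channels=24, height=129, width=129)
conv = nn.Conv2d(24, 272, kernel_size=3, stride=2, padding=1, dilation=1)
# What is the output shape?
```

Input: (2, 24, 129, 129) -> Output: (2, 272, 65, 65)

Answer: (2, 272, 65, 65)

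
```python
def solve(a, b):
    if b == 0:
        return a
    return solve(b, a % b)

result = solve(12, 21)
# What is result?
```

solve(12, 21) -> solve(21, 12) -> solve(12, 9) -> solve(9, 3) -> solve(3, 0) -> 3

Answer: 3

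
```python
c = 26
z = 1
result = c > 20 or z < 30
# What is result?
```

Trace:
`c = 26` → c = 26
`z = 1` → z = 1
`result = c > 20 or z < 30` → result = True
So result = True

Answer: True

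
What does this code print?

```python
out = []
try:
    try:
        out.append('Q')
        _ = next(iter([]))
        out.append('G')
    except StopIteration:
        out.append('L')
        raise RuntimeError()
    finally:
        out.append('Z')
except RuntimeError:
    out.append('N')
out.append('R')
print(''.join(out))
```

Execution trace: 'Q' (inner try body) → 'L' (inner except StopIteration) → 'Z' (inner finally) → 'N' (outer except RuntimeError) → 'R' (after the try/except). Output: QLZNR

Answer: QLZNR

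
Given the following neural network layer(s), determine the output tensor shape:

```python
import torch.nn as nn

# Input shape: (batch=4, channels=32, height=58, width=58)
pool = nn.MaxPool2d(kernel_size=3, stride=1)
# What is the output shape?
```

Input: (4, 32, 58, 58) -> Output: (4, 32, 56, 56)

Answer: (4, 32, 56, 56)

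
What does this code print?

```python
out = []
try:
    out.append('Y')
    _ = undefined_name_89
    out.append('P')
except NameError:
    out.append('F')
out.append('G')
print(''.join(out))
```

Execution trace: 'Y' (try body) → 'F' (except NameError) → 'G' (after the try/except). Output: YFG

Answer: YFG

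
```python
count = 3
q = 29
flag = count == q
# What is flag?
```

Trace:
`count = 3` → count = 3
`q = 29` → q = 29
`flag = count == q` → flag = False
So flag = False

Answer: False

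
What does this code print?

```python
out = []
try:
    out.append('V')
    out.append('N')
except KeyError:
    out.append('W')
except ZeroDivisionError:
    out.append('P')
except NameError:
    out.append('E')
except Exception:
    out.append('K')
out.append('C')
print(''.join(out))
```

Execution trace: 'V' (try body) → 'N' (try body, no exception) → 'C' (after the try/except). Output: VNC

Answer: VNC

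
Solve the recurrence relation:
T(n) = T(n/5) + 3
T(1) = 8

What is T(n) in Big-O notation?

Each step divides n by 5 and adds 3. After log_5(n) steps we reach T(1)=8. So T(n) = 3·log_5(n) + 8 = O(log n).

Answer: O(log n)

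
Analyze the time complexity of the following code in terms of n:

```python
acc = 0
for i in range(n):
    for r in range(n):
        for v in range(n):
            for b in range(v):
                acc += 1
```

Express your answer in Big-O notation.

Each loop level contributes: n × n × n × n. Multiplying the contributions gives O(n^4).

Answer: O(n^4)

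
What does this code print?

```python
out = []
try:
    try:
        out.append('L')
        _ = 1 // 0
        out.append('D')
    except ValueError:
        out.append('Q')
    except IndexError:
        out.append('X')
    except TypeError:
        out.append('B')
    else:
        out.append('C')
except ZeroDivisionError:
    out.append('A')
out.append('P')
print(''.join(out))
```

Execution trace: 'L' (try body) → 'A' (outer except ZeroDivisionError) → 'P' (after the try/except). Output: LAP

Answer: LAP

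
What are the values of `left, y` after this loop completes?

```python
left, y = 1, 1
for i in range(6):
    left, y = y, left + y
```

Fibonacci: after 6 iterations
`left, y` takes the values: (1, 1) → (1, 2) → (2, 3) → (3, 5) → (5, 8) → (8, 13) → (13, 21)

Answer: 13, 21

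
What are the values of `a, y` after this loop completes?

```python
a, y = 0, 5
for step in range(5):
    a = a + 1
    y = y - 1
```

a goes 0→5, y goes 5→0
`a, y` takes the values: (0, 5) → (1, 5) → (1, 4) → (2, 4) → (2, 3) → (3, 3) → (3, 2) → (4, 2) → (4, 1) → (5, 1) → (5, 0)

Answer: 5, 0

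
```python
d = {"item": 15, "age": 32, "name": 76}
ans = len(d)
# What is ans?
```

Trace:
`d = {"item": 15, "age": 32, "name": 76}` → d = {'item': 15, 'age': 32, 'name': 76}
`ans = len(d)` → ans = 3
So ans = 3

Answer: 3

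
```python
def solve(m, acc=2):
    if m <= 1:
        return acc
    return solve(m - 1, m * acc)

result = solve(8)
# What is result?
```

Accumulator trace (n, acc): (8, 2) -> (7, 16) -> (6, 112) -> (5, 672) -> (4, 3360) -> (3, 13440) -> (2, 40320) -> (1, 80640) -> return 80640

Answer: 80640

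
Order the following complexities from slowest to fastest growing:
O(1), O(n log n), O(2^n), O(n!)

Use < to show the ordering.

Ordered by growth rate: O(1) < O(n log n) < O(2^n) < O(n!)

Answer: O(1) < O(n log n) < O(2^n) < O(n!)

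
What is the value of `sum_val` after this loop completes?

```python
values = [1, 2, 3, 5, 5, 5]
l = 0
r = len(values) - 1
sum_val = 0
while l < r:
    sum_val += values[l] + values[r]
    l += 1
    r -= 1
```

Sum of pairs from ends
`sum_val` takes the values: 0 → 6 → 13 → 21

Answer: 21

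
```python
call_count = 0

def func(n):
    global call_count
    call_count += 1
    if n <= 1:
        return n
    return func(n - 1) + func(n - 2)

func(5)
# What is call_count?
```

Calls(n) = 1 + Calls(n-1) + Calls(n-2); Calls(0)=Calls(1)=1. For n=5 this gives 15.

Answer: 15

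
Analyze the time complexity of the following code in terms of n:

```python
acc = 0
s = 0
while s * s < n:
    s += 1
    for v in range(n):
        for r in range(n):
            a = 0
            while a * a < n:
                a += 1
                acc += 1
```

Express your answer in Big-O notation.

Each loop level contributes: √n × n × n × √n. Multiplying the contributions gives O(n^3).

Answer: O(n^3)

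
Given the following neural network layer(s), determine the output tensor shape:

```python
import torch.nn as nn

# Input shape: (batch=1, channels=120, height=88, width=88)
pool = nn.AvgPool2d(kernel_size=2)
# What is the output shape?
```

Input: (1, 120, 88, 88) -> Output: (1, 120, 44, 44)

Answer: (1, 120, 44, 44)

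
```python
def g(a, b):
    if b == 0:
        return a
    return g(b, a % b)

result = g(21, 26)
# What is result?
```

g(21, 26) -> g(26, 21) -> g(21, 5) -> g(5, 1) -> g(1, 0) -> 1

Answer: 1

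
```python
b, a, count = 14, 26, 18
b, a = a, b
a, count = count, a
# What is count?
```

Trace:
`b, a, count = 14, 26, 18` → b = 14; a = 26; count = 18
`b, a = a, b` → b = 26; a = 14
`a, count = count, a` → a = 18; count = 14
So count = 14

Answer: 14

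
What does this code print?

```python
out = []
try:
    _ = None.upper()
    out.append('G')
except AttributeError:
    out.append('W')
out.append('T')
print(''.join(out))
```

Execution trace: 'W' (except AttributeError) → 'T' (after the try/except). Output: WT

Answer: WT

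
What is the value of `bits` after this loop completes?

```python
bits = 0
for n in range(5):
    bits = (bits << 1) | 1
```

Build 5 consecutive 1-bits: 0b11111
`bits` takes the values: 0 → 1 → 3 → 7 → 15 → 31

Answer: 31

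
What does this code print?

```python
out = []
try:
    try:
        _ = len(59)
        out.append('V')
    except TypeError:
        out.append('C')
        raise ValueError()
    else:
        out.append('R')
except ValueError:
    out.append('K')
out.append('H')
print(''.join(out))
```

Execution trace: 'C' (inner except TypeError) → 'K' (outer except ValueError) → 'H' (after the try/except). Output: CKH

Answer: CKH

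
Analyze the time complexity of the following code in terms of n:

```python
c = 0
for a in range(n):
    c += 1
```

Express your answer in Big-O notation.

Each loop level contributes: n. Multiplying the contributions gives O(n).

Answer: O(n)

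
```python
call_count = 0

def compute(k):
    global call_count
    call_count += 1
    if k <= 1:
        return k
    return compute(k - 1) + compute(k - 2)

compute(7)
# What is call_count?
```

Calls(k) = 1 + Calls(k-1) + Calls(k-2); Calls(0)=Calls(1)=1. For k=7 this gives 41.

Answer: 41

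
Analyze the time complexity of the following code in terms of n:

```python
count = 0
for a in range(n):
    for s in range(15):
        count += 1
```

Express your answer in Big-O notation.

Each loop level contributes: n × 1. Multiplying the contributions gives O(n).

Answer: O(n)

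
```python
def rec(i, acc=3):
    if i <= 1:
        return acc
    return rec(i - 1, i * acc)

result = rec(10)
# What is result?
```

Accumulator trace (n, acc): (10, 3) -> (9, 30) -> (8, 270) -> (7, 2160) -> (6, 15120) -> (5, 90720) -> (4, 453600) -> (3, 1814400) -> (2, 5443200) -> (1, 10886400) -> return 10886400

Answer: 10886400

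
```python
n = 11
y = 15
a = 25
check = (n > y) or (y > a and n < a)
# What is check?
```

Trace:
`n = 11` → n = 11
`y = 15` → y = 15
`a = 25` → a = 25
`check = (n > y) or (y > a and n < a)` → check = False
So check = False

Answer: False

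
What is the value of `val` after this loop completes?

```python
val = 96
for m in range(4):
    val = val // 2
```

Halve 4 times: 96 // 2^4 = 6
`val` takes the values: 96 → 48 → 24 → 12 → 6

Answer: 6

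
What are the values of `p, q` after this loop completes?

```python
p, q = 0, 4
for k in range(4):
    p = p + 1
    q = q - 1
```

p goes 0→4, q goes 4→0
`p, q` takes the values: (0, 4) → (1, 4) → (1, 3) → (2, 3) → (2, 2) → (3, 2) → (3, 1) → (4, 1) → (4, 0)

Answer: 4, 0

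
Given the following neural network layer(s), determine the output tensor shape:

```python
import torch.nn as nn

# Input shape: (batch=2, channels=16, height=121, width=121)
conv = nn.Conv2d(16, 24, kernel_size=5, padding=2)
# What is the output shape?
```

Input: (2, 16, 121, 121) -> Output: (2, 24, 121, 121)

Answer: (2, 24, 121, 121)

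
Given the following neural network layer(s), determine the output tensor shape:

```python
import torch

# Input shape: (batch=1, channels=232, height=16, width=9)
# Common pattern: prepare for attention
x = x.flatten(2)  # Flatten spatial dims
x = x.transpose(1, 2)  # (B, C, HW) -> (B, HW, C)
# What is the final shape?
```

Input: (1, 232, 16, 9) -> after flatten(2): (1, 232, 144) -> Output: (1, 144, 232)

Answer: (1, 144, 232)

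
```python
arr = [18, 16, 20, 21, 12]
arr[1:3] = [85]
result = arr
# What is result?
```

Trace:
`arr = [18, 16, 20, 21, 12]` → arr = [18, 16, 20, 21, 12]
`arr[1:3] = [85]` → arr = [18, 85, 21, 12]
`result = arr` → result = [18, 85, 21, 12]
So result = [18, 85, 21, 12]

Answer: [18, 85, 21, 12]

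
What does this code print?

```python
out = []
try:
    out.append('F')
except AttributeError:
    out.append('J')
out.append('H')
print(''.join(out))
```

Execution trace: 'F' (try body, no exception) → 'H' (after the try/except). Output: FH

Answer: FH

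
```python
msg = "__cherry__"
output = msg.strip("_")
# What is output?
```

Trace:
`msg = "__cherry__"` → msg = '__cherry__'
`output = msg.strip("_")` → output = 'cherry'
So output = 'cherry'

Answer: 'cherry'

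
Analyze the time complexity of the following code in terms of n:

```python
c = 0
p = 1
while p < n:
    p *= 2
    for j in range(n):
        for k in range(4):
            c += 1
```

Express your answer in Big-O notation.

Each loop level contributes: log n × n × 1. Multiplying the contributions gives O(n log n).

Answer: O(n log n)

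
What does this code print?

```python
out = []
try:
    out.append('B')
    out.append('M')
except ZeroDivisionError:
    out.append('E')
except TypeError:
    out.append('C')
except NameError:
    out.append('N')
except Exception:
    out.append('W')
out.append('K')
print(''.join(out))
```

Execution trace: 'B' (try body) → 'M' (try body, no exception) → 'K' (after the try/except). Output: BMK

Answer: BMK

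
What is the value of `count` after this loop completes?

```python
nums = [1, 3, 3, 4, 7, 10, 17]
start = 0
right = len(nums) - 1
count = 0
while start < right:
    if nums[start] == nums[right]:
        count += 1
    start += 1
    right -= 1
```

Count matching pairs from ends
`count` takes the values: 0

Answer: 0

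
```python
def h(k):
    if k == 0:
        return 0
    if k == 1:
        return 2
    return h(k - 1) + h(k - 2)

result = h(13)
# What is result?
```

Build up from base cases: h(0)=0, h(1)=2, h(2)=2, h(3)=4, h(4)=6, h(5)=10, h(6)=16, ..., h(13)=466

Answer: 466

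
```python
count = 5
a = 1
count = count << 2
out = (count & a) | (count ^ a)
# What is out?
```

Trace:
`count = 5` → count = 5
`a = 1` → a = 1
`count = count << 2` → count = 20
`out = (count & a) | (count ^ a)` → out = 21
So out = 21

Answer: 21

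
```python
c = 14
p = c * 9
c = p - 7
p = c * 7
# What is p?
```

Trace:
`c = 14` → c = 14
`p = c * 9` → p = 126
`c = p - 7` → c = 119
`p = c * 7` → p = 833
So p = 833

Answer: 833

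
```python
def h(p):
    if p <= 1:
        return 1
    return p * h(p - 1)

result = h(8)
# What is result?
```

h(8) = 8 * 7 * 6 * 5 * 4 * 3 * 2 * 1 = 40320

Answer: 40320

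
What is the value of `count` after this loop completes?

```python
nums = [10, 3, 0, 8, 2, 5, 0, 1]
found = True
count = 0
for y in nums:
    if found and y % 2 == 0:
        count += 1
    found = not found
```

Count even values at even positions
`count` takes the values: 0 → 1 → 2 → 3 → 4

Answer: 4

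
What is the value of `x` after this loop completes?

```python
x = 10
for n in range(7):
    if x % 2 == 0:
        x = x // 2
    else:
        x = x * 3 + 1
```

Collatz-style transformation from 10
`x` takes the values: 10 → 5 → 16 → 8 → 4 → 2 → 1 → 4

Answer: 4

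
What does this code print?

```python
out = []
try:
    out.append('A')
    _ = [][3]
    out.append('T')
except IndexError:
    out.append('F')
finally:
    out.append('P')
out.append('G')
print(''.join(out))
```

Execution trace: 'A' (try body) → 'F' (except IndexError) → 'P' (finally) → 'G' (after the try/except). Output: AFPG

Answer: AFPG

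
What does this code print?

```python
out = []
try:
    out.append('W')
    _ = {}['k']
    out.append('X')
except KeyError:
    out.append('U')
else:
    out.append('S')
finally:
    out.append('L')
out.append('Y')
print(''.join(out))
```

Execution trace: 'W' (try body) → 'U' (except KeyError) → 'L' (finally) → 'Y' (after the try/except). Output: WULY

Answer: WULY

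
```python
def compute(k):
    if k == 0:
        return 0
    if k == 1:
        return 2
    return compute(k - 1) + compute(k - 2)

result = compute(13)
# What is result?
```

Build up from base cases: compute(0)=0, compute(1)=2, compute(2)=2, compute(3)=4, compute(4)=6, compute(5)=10, compute(6)=16, ..., compute(13)=466

Answer: 466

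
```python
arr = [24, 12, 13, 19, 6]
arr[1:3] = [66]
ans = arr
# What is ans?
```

Trace:
`arr = [24, 12, 13, 19, 6]` → arr = [24, 12, 13, 19, 6]
`arr[1:3] = [66]` → arr = [24, 66, 19, 6]
`ans = arr` → ans = [24, 66, 19, 6]
So ans = [24, 66, 19, 6]

Answer: [24, 66, 19, 6]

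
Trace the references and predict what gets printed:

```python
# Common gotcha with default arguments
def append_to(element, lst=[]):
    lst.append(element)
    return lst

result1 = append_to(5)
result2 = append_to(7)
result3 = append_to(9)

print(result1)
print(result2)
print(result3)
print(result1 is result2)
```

Key concept: mutable default argument gotcha.
Step by step:
`result1 = append_to(5)` → result1 = [5]
`result2 = append_to(7)` → result1 = [5, 7] (same object as result2); result2 = [5, 7] (same object as result1)
`result3 = append_to(9)` → result1 = [5, 7, 9] (same object as result2, result3); result2 = [5, 7, 9] (same object as result1, result3); result3 = [5, 7, 9] (same object as result1, result2)
`print(result1)` → prints [5, 7, 9]
`print(result2)` → prints [5, 7, 9]
`print(result3)` → prints [5, 7, 9]
`print(result1 is result2)` → prints True

Answer:
[5, 7, 9]
[5, 7, 9]
[5, 7, 9]
True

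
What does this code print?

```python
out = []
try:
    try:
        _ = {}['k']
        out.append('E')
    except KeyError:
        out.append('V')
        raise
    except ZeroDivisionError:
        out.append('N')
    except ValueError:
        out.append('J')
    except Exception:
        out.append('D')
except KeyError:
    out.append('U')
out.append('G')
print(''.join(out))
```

Execution trace: 'V' (except KeyError) → 'U' (outer except KeyError) → 'G' (after the try/except). Output: VUG

Answer: VUG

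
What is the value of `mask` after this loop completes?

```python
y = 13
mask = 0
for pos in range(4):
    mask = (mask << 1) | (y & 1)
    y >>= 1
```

Reverse lowest 4 bits of 13
`mask` takes the values: 0 → 1 → 2 → 5 → 11

Answer: 11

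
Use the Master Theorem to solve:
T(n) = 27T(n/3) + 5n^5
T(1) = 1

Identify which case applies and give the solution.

a=27, b=3, f(n)=5n^5. log_3(27) = 3. Since c=5 > 3 and the regularity condition holds (27(n/3)^5 = (27/3^5)n^5 with 27/3^5 < 1), Case 3 applies: T(n) = Θ(f(n)) = O(n^5).

Answer: O(n^5) - Case 3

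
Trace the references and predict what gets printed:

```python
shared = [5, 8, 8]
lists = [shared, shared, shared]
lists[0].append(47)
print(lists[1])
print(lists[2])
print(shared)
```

Key concept: list of same reference.
Step by step:
`shared = [5, 8, 8]` → shared = [5, 8, 8]
`lists = [shared, shared, shared]` → lists = [[5, 8, 8], [5, 8, 8], [5, 8, 8]]
`lists[0].append(47)` → shared = [5, 8, 8, 47]; lists = [[5, 8, 8, 47], [5, 8, 8, 47], [5, 8, 8, 47]]
`print(lists[1])` → prints [5, 8, 8, 47]
`print(lists[2])` → prints [5, 8, 8, 47]
`print(shared)` → prints [5, 8, 8, 47]

Answer:
[5, 8, 8, 47]
[5, 8, 8, 47]
[5, 8, 8, 47]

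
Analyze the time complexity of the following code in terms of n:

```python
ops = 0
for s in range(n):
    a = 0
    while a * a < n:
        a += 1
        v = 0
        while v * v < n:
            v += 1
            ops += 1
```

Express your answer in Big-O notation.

Each loop level contributes: n × √n × √n. Multiplying the contributions gives O(n^2).

Answer: O(n^2)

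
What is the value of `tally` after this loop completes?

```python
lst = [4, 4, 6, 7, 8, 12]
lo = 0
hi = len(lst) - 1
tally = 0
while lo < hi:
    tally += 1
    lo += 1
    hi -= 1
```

Iterations until pointers meet (list length 6)
`tally` takes the values: 0 → 1 → 2 → 3

Answer: 3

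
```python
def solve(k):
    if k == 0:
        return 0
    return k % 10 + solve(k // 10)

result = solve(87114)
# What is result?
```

Sum of digits of 87114: 4 + 1 + 1 + 7 + 8 = 21

Answer: 21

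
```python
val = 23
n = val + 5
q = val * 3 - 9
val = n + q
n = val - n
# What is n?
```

Trace:
`val = 23` → val = 23
`n = val + 5` → n = 28
`q = val * 3 - 9` → q = 60
`val = n + q` → val = 88
`n = val - n` → n = 60
So n = 60

Answer: 60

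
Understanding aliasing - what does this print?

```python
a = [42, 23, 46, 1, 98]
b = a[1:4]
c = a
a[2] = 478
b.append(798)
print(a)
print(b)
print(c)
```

Key concept: slice vs alias.
Step by step:
`a = [42, 23, 46, 1, 98]` → a = [42, 23, 46, 1, 98]
`b = a[1:4]` → b = [23, 46, 1]
`c = a` → c = [42, 23, 46, 1, 98] (same object as a)
`a[2] = 478` → a = [42, 23, 478, 1, 98] (same object as c); c = [42, 23, 478, 1, 98] (same object as a)
`b.append(798)` → b = [23, 46, 1, 798]
`print(a)` → prints [42, 23, 478, 1, 98]
`print(b)` → prints [23, 46, 1, 798]
`print(c)` → prints [42, 23, 478, 1, 98]

Answer:
[42, 23, 478, 1, 98]
[23, 46, 1, 798]
[42, 23, 478, 1, 98]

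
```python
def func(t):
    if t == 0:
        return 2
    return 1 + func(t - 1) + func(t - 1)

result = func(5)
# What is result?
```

func(t) = 1 + 2·func(t-1), func(0)=2. Closed form: (2+1)·2^5 - 1 = 95.

Answer: 95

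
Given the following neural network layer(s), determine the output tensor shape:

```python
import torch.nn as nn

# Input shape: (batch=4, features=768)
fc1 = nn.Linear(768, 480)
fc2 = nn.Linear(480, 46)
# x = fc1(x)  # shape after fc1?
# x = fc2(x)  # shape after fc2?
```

Input: (4, 768) -> after fc1: (4, 480) -> Output: (4, 46)

Answer: (4, 46)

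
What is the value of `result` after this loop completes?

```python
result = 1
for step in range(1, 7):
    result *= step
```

6! = 720
`result` takes the values: 1 → 2 → 6 → 24 → 120 → 720

Answer: 720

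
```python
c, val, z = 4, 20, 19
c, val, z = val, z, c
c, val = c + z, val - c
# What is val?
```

Trace:
`c, val, z = 4, 20, 19` → c = 4; val = 20; z = 19
`c, val, z = val, z, c` → c = 20; val = 19; z = 4
`c, val = c + z, val - c` → c = 24; val = -1
So val = -1

Answer: -1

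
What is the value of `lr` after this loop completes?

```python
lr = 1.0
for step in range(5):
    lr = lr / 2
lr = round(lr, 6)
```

Halving LR 5 times: 1 / 2^5
`lr` takes the values: 1.0 → 0.5 → 0.25 → 0.125 → 0.0625 → 0.03125

Answer: 0.03125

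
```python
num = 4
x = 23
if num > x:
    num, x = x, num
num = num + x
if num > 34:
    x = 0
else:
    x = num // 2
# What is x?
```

Trace:
`num = 4` → num = 4
`x = 23` → x = 23
`if num > x: ...` → num > x is False → no variable changes
`num = num + x` → num = 27
`if num > 34: ...` → num > 34 is False, take else branch → x = 13
So x = 13

Answer: 13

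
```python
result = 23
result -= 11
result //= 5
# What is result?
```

Trace:
`result = 23` → result = 23
`result -= 11` → result = 12
`result //= 5` → result = 2
So result = 2

Answer: 2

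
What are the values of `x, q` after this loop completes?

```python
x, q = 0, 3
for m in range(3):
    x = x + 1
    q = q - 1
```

x goes 0→3, q goes 3→0
`x, q` takes the values: (0, 3) → (1, 3) → (1, 2) → (2, 2) → (2, 1) → (3, 1) → (3, 0)

Answer: 3, 0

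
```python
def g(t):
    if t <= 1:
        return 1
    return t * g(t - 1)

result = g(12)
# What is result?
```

g(12) = 12 * 11 * 10 * 9 * 8 * 7 * 6 * 5 * 4 * 3 * 2 * 1 = 479001600

Answer: 479001600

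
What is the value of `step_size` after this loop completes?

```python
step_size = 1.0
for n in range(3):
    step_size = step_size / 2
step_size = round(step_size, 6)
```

Halving LR 3 times: 1 / 2^3
`step_size` takes the values: 1.0 → 0.5 → 0.25 → 0.125

Answer: 0.125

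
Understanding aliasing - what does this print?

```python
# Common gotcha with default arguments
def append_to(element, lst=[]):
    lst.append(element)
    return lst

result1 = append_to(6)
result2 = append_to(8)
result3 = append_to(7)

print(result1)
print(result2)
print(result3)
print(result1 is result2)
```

Key concept: mutable default argument gotcha.
Step by step:
`result1 = append_to(6)` → result1 = [6]
`result2 = append_to(8)` → result1 = [6, 8] (same object as result2); result2 = [6, 8] (same object as result1)
`result3 = append_to(7)` → result1 = [6, 8, 7] (same object as result2, result3); result2 = [6, 8, 7] (same object as result1, result3); result3 = [6, 8, 7] (same object as result1, result2)
`print(result1)` → prints [6, 8, 7]
`print(result2)` → prints [6, 8, 7]
`print(result3)` → prints [6, 8, 7]
`print(result1 is result2)` → prints True

Answer:
[6, 8, 7]
[6, 8, 7]
[6, 8, 7]
True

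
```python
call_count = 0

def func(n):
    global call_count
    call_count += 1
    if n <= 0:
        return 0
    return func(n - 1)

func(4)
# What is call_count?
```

Linear recursion stepping by 1: 5 calls from n=4 down to ≤0.

Answer: 5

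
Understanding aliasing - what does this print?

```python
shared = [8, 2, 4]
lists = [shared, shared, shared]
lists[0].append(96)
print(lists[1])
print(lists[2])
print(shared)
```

Key concept: list of same reference.
Step by step:
`shared = [8, 2, 4]` → shared = [8, 2, 4]
`lists = [shared, shared, shared]` → lists = [[8, 2, 4], [8, 2, 4], [8, 2, 4]]
`lists[0].append(96)` → shared = [8, 2, 4, 96]; lists = [[8, 2, 4, 96], [8, 2, 4, 96], [8, 2, 4, 96]]
`print(lists[1])` → prints [8, 2, 4, 96]
`print(lists[2])` → prints [8, 2, 4, 96]
`print(shared)` → prints [8, 2, 4, 96]

Answer:
[8, 2, 4, 96]
[8, 2, 4, 96]
[8, 2, 4, 96]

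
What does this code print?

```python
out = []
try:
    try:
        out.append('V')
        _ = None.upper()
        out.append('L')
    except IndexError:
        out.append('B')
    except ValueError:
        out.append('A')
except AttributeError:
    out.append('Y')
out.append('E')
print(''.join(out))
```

Execution trace: 'V' (inner try body) → 'Y' (outer except AttributeError) → 'E' (after the try/except). Output: VYE

Answer: VYE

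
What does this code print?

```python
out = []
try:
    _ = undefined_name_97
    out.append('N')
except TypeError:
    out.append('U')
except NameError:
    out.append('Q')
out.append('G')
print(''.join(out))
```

Execution trace: 'Q' (except NameError) → 'G' (after the try/except). Output: QG

Answer: QG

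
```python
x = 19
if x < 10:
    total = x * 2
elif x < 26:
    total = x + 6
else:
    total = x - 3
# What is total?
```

Trace:
`x = 19` → x = 19
`if x < 10: ...` → x < 10 is False, x < 26 is True → total = 25
So total = 25

Answer: 25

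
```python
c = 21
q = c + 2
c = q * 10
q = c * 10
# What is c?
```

Trace:
`c = 21` → c = 21
`q = c + 2` → q = 23
`c = q * 10` → c = 230
`q = c * 10` → q = 2300
So c = 230

Answer: 230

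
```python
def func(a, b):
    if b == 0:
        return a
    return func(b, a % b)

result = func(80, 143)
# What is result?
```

func(80, 143) -> func(143, 80) -> func(80, 63) -> func(63, 17) -> func(17, 12) -> func(12, 5) -> func(5, 2) -> func(2, 1) -> func(1, 0) -> 1

Answer: 1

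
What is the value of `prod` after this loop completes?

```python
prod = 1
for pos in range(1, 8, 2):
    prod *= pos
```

Product of 1, 3, 5, ... up to 7
`prod` takes the values: 1 → 3 → 15 → 105

Answer: 105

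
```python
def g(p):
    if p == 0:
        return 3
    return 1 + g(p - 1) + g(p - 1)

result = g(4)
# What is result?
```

g(p) = 1 + 2·g(p-1), g(0)=3. Closed form: (3+1)·2^4 - 1 = 63.

Answer: 63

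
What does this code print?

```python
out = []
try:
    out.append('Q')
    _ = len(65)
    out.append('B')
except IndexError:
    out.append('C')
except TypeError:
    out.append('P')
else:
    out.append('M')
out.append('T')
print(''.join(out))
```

Execution trace: 'Q' (try body) → 'P' (except TypeError) → 'T' (after the try/except). Output: QPT

Answer: QPT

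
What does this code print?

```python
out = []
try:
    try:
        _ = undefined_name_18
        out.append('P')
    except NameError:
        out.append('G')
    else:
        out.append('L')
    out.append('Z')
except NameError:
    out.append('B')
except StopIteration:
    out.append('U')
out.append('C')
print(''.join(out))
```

Execution trace: 'G' (inner except NameError) → 'Z' (try body, no exception) → 'C' (after the try/except). Output: GZC

Answer: GZC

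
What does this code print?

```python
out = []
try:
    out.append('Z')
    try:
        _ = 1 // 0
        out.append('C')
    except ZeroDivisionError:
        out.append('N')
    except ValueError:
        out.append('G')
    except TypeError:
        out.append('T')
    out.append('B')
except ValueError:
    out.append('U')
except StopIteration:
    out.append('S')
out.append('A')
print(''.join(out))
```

Execution trace: 'Z' (try body) → 'N' (inner except ZeroDivisionError) → 'B' (try body, no exception) → 'A' (after the try/except). Output: ZNBA

Answer: ZNBA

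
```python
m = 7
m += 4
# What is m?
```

Trace:
`m = 7` → m = 7
`m += 4` → m = 11
So m = 11

Answer: 11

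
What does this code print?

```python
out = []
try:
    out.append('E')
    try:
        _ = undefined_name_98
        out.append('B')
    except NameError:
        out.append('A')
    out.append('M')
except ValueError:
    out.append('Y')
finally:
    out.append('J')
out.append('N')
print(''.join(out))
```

Execution trace: 'E' (try body) → 'A' (inner except NameError) → 'M' (try body, no exception) → 'J' (finally) → 'N' (after the try/except). Output: EAMJN

Answer: EAMJN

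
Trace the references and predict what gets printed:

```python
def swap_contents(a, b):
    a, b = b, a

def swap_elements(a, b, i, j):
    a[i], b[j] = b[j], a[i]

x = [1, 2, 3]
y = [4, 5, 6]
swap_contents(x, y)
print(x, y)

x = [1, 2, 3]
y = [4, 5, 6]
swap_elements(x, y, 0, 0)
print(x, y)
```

Key concept: parameter rebinding vs mutation.
Step by step:
`x = [1, 2, 3]` → x = [1, 2, 3]
`y = [4, 5, 6]` → y = [4, 5, 6]
`swap_contents(x, y)` → no visible change to tracked variables
`print(x, y)` → prints [1, 2, 3] [4, 5, 6]
`x = [1, 2, 3]` → x = [1, 2, 3]
`y = [4, 5, 6]` → y = [4, 5, 6]
`swap_elements(x, y, 0, 0)` → x = [4, 2, 3]; y = [1, 5, 6]
`print(x, y)` → prints [4, 2, 3] [1, 5, 6]

Answer:
[1, 2, 3] [4, 5, 6]
[4, 2, 3] [1, 5, 6]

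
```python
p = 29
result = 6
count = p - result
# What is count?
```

Trace:
`p = 29` → p = 29
`result = 6` → result = 6
`count = p - result` → count = 23
So count = 23

Answer: 23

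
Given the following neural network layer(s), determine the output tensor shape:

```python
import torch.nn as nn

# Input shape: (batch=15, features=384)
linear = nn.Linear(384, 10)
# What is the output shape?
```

Input: (15, 384) -> Output: (15, 10)

Answer: (15, 10)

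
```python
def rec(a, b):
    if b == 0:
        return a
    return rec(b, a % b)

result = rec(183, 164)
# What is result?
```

rec(183, 164) -> rec(164, 19) -> rec(19, 12) -> rec(12, 7) -> rec(7, 5) -> rec(5, 2) -> rec(2, 1) -> rec(1, 0) -> 1

Answer: 1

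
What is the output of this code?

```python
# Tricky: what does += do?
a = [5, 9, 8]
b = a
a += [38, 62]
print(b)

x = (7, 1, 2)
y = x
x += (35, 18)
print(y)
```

Key concept: += behavior differs for mutable vs immutable.
Step by step:
`a = [5, 9, 8]` → a = [5, 9, 8]
`b = a` → b = [5, 9, 8] (same object as a)
`a += [38, 62]` → a = [5, 9, 8, 38, 62] (same object as b); b = [5, 9, 8, 38, 62] (same object as a)
`print(b)` → prints [5, 9, 8, 38, 62]
`x = (7, 1, 2)` → x = (7, 1, 2)
`y = x` → y = (7, 1, 2)
`x += (35, 18)` → x = (7, 1, 2, 35, 18)
`print(y)` → prints (7, 1, 2)

Answer:
[5, 9, 8, 38, 62]
(7, 1, 2)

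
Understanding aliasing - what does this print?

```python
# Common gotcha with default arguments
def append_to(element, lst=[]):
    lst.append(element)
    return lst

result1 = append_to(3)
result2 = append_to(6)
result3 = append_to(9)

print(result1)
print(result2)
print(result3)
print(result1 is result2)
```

Key concept: mutable default argument gotcha.
Step by step:
`result1 = append_to(3)` → result1 = [3]
`result2 = append_to(6)` → result1 = [3, 6] (same object as result2); result2 = [3, 6] (same object as result1)
`result3 = append_to(9)` → result1 = [3, 6, 9] (same object as result2, result3); result2 = [3, 6, 9] (same object as result1, result3); result3 = [3, 6, 9] (same object as result1, result2)
`print(result1)` → prints [3, 6, 9]
`print(result2)` → prints [3, 6, 9]
`print(result3)` → prints [3, 6, 9]
`print(result1 is result2)` → prints True

Answer:
[3, 6, 9]
[3, 6, 9]
[3, 6, 9]
True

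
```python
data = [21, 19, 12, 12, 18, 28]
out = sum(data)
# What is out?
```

Trace:
`data = [21, 19, 12, 12, 18, 28]` → data = [21, 19, 12, 12, 18, 28]
`out = sum(data)` → out = 110
So out = 110

Answer: 110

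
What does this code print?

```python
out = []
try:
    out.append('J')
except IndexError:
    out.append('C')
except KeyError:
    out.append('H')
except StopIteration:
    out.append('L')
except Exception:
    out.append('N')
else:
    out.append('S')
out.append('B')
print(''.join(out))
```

Execution trace: 'J' (try body, no exception) → 'S' (else) → 'B' (after the try/except). Output: JSB

Answer: JSB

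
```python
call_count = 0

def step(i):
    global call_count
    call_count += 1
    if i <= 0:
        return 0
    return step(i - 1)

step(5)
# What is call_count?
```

Linear recursion stepping by 1: 6 calls from i=5 down to ≤0.

Answer: 6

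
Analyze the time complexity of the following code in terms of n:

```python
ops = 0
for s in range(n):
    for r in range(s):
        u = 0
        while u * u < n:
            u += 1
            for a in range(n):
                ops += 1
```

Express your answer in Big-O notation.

Each loop level contributes: n × n × √n × n. Multiplying the contributions gives O(n^3√n).

Answer: O(n^3√n)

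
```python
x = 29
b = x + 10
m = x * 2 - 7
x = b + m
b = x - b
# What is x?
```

Trace:
`x = 29` → x = 29
`b = x + 10` → b = 39
`m = x * 2 - 7` → m = 51
`x = b + m` → x = 90
`b = x - b` → b = 51
So x = 90

Answer: 90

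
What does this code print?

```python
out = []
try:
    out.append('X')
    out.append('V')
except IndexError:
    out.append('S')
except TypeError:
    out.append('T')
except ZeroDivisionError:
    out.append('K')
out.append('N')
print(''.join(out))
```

Execution trace: 'X' (try body) → 'V' (try body, no exception) → 'N' (after the try/except). Output: XVN

Answer: XVN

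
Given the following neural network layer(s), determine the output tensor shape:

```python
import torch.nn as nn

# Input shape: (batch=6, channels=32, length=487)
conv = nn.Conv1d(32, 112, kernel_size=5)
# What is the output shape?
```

Input: (6, 32, 487) -> Output: (6, 112, 483)

Answer: (6, 112, 483)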